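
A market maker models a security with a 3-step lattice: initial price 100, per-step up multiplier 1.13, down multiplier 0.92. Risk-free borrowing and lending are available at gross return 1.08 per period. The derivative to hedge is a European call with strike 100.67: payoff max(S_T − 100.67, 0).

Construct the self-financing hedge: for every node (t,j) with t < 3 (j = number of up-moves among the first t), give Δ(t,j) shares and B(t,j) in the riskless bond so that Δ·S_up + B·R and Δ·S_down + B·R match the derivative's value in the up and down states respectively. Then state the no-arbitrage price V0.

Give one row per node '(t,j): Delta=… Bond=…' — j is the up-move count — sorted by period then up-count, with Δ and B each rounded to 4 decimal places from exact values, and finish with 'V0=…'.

(0,0): Delta=0.8844 Bond=-67.5943
(1,0): Delta=0.6136 Bond=-48.0900
(1,1): Delta=0.9533 Bond=-80.7868
(2,0): Delta=0.0000 Bond=0.0000
(2,1): Delta=0.7697 Bond=-68.1676
(2,2): Delta=1.0000 Bond=-93.2130
V0=20.8463

Since d<R<u, set p* = (R−d)/(u−d) = 0.7619; price each node as the discounted p*-expectation of its children.
Terminal payoffs: V(3,0)=0.0000, V(3,1)=0.0000, V(3,2)=16.8048, V(3,3)=43.6197
(2,0): S=84.6400. Δ = (V_up−V_dn)/(S_up−S_dn) = (0.0000−0.0000)/(95.6432−77.8688) = 0.0000. V = [p*·0.0000 + (1−p*)·0.0000]/1.08 = 0.0000. B = V − Δ·S = 0.0000.
(2,1): S=103.9600. Δ = (V_up−V_dn)/(S_up−S_dn) = (16.8048−0.0000)/(117.4748−95.6432) = 0.7697. V = [p*·16.8048 + (1−p*)·0.0000]/1.08 = 11.8552. B = V − Δ·S = -68.1676.
(2,2): S=127.6900. Δ = (V_up−V_dn)/(S_up−S_dn) = (43.6197−16.8048)/(144.2897−117.4748) = 1.0000. V = [p*·43.6197 + (1−p*)·16.8048]/1.08 = 34.4770. B = V − Δ·S = -93.2130.
(1,0): S=92.0000. Δ = (V_up−V_dn)/(S_up−S_dn) = (11.8552−0.0000)/(103.9600−84.6400) = 0.6136. V = [p*·11.8552 + (1−p*)·0.0000]/1.08 = 8.3635. B = V − Δ·S = -48.0900.
(1,1): S=113.0000. Δ = (V_up−V_dn)/(S_up−S_dn) = (34.4770−11.8552)/(127.6900−103.9600) = 0.9533. V = [p*·34.4770 + (1−p*)·11.8552]/1.08 = 26.9360. B = V − Δ·S = -80.7868.
(0,0): S=100.0000. Δ = (V_up−V_dn)/(S_up−S_dn) = (26.9360−8.3635)/(113.0000−92.0000) = 0.8844. V = [p*·26.9360 + (1−p*)·8.3635]/1.08 = 20.8463. B = V − Δ·S = -67.5943.
Check: Δ(0,0)·S0 + B(0,0) = 20.8463 = V0.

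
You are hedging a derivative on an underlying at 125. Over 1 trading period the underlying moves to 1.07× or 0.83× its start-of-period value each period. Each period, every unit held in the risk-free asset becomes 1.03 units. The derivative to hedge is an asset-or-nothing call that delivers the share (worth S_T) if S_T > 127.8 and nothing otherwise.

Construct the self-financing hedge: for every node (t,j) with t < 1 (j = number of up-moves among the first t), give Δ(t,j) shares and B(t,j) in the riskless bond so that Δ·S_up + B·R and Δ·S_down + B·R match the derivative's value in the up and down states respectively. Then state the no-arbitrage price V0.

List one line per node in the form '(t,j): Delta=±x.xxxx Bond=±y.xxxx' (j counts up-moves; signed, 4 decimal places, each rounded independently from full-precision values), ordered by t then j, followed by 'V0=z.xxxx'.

(0,0): Delta=4.4583 Bond=-449.0797
V0=108.2120

Under the risk-neutral measure, an up-move has probability p* = (R−d)/(u−d) = 0.8333 and values discount at R = 1.03.
Terminal values V(1,·): V(1,0)=0.0000, V(1,1)=133.7500
  t=0,j=0: stock 125.0000 → up 133.7500 (V=133.7500), down 103.7500 (V=0.0000). Price 108.2120; hedge Δ=4.4583, bond B=-449.0797.
Self-financing check: at every node Δ·S+B equals the discounted successor values.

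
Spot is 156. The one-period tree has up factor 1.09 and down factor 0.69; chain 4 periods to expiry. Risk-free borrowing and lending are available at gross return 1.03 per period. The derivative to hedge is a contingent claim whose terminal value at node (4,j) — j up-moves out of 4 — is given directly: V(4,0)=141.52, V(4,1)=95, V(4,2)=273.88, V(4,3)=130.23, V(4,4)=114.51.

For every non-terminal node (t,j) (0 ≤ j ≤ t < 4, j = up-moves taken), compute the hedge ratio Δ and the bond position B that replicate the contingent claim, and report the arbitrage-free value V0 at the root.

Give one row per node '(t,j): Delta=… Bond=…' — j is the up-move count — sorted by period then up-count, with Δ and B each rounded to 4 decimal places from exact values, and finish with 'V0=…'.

(0,0): Delta=-0.6783 Bond=226.3294
(1,0): Delta=-1.2965 Bond=299.6549
(1,1): Delta=-0.6093 Bond=221.3777
(2,0): Delta=4.7409 Bond=-139.7566
(2,1): Delta=-1.9709 Bond=387.7742
(2,2): Delta=-0.4572 Bond=199.8269
(3,0): Delta=-2.2694 Bond=215.3078
(3,1): Delta=5.5240 Bond=-207.3476
(3,2): Delta=-2.8081 Bond=506.4818
(3,3): Delta=-0.1945 Bond=152.7641
V0=120.5115

Since d<R<u, set p* = (R−d)/(u−d) = 0.8500; price each node as the discounted p*-expectation of its children.
At expiry t=4: V(4,0)=141.5200, V(4,1)=95.0000, V(4,2)=273.8800, V(4,3)=130.2300, V(4,4)=114.5100
(3,0): S=51.2474. Δ = (V_up−V_dn)/(S_up−S_dn) = (95.0000−141.5200)/(55.8597−35.3607) = -2.2694. V = [p*·95.0000 + (1−p*)·141.5200]/1.03 = 99.0078. B = V − Δ·S = 215.3078.
(3,1): S=80.9560. Δ = (V_up−V_dn)/(S_up−S_dn) = (273.8800−95.0000)/(88.2421−55.8597) = 5.5240. V = [p*·273.8800 + (1−p*)·95.0000]/1.03 = 239.8524. B = V − Δ·S = -207.3476.
(3,2): S=127.8871. Δ = (V_up−V_dn)/(S_up−S_dn) = (130.2300−273.8800)/(139.3969−88.2421) = -2.8081. V = [p*·130.2300 + (1−p*)·273.8800]/1.03 = 147.3568. B = V − Δ·S = 506.4818.
(3,3): S=202.0245. Δ = (V_up−V_dn)/(S_up−S_dn) = (114.5100−130.2300)/(220.2067−139.3969) = -0.1945. V = [p*·114.5100 + (1−p*)·130.2300]/1.03 = 113.4641. B = V − Δ·S = 152.7641.
(2,0): S=74.2716. Δ = (V_up−V_dn)/(S_up−S_dn) = (239.8524−99.0078)/(80.9560−51.2474) = 4.7409. V = [p*·239.8524 + (1−p*)·99.0078]/1.03 = 212.3551. B = V − Δ·S = -139.7566.
(2,1): S=117.3276. Δ = (V_up−V_dn)/(S_up−S_dn) = (147.3568−239.8524)/(127.8871−80.9560) = -1.9709. V = [p*·147.3568 + (1−p*)·239.8524]/1.03 = 156.5351. B = V − Δ·S = 387.7742.
(2,2): S=185.3436. Δ = (V_up−V_dn)/(S_up−S_dn) = (113.4641−147.3568)/(202.0245−127.8871) = -0.4572. V = [p*·113.4641 + (1−p*)·147.3568]/1.03 = 115.0951. B = V − Δ·S = 199.8269.
(1,0): S=107.6400. Δ = (V_up−V_dn)/(S_up−S_dn) = (156.5351−212.3551)/(117.3276−74.2716) = -1.2965. V = [p*·156.5351 + (1−p*)·212.3551]/1.03 = 160.1049. B = V − Δ·S = 299.6549.
(1,1): S=170.0400. Δ = (V_up−V_dn)/(S_up−S_dn) = (115.0951−156.5351)/(185.3436−117.3276) = -0.6093. V = [p*·115.0951 + (1−p*)·156.5351]/1.03 = 117.7778. B = V − Δ·S = 221.3777.
(0,0): S=156.0000. Δ = (V_up−V_dn)/(S_up−S_dn) = (117.7778−160.1049)/(170.0400−107.6400) = -0.6783. V = [p*·117.7778 + (1−p*)·160.1049]/1.03 = 120.5115. B = V − Δ·S = 226.3294.
Root portfolio cost Δ·156+B reproduces V0=120.5115.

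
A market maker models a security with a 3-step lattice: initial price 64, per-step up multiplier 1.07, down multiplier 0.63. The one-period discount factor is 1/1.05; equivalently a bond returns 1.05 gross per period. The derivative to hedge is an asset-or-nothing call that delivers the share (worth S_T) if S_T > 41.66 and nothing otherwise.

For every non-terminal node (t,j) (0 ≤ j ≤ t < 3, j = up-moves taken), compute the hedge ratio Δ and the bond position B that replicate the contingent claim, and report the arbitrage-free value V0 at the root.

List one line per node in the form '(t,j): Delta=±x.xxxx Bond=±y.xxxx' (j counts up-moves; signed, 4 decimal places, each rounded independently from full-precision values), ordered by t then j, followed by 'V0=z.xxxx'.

The replicating-portfolio and risk-neutral prices coincide; use p* = (1.05−0.63)/(1.07−0.63) = 0.9545 for the latter.
At expiry t=3: V(3,0)=0.0000, V(3,1)=0.0000, V(3,2)=46.1624, V(3,3)=78.4028
  t=2,j=0: stock 25.4016 → up 27.1797 (V=0.0000), down 16.0030 (V=0.0000). Price 0.0000; hedge Δ=0.0000, bond B=0.0000.
  t=2,j=1: stock 43.1424 → up 46.1624 (V=46.1624), down 27.1797 (V=0.0000). Price 41.9658; hedge Δ=2.4318, bond B=-62.9487.
  t=2,j=2: stock 73.2736 → up 78.4028 (V=78.4028), down 46.1624 (V=46.1624). Price 73.2736; hedge Δ=1.0000, bond B=0.0000.
  t=1,j=0: stock 40.3200 → up 43.1424 (V=41.9658), down 25.4016 (V=0.0000). Price 38.1507; hedge Δ=2.3655, bond B=-57.2261.
  t=1,j=1: stock 68.4800 → up 73.2736 (V=73.2736), down 43.1424 (V=41.9658). Price 68.4291; hedge Δ=1.0390, bond B=-2.7251.
  t=0,j=0: stock 64.0000 → up 68.4800 (V=68.4291), down 40.3200 (V=38.1507). Price 63.8598; hedge Δ=1.0752, bond B=-4.9546.
Each (Δ,B) replicates both successor values, so the strategy is self-financing and V0 is arbitrage-free.

(0,0): Delta=1.0752 Bond=-4.9546
(1,0): Delta=2.3655 Bond=-57.2261
(1,1): Delta=1.0390 Bond=-2.7251
(2,0): Delta=0.0000 Bond=0.0000
(2,1): Delta=2.4318 Bond=-62.9487
(2,2): Delta=1.0000 Bond=0.0000
V0=63.8598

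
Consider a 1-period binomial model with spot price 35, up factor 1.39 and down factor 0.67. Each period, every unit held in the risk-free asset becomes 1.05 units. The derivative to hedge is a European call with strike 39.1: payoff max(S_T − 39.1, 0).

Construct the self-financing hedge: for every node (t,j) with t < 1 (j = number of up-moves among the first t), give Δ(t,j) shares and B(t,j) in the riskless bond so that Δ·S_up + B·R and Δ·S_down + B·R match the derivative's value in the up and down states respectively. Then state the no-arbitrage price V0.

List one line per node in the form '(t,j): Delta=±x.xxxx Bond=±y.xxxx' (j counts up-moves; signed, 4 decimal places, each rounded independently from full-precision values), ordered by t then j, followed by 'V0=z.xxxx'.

(0,0): Delta=0.3790 Bond=-8.4636
V0=4.8003

Risk-neutral probability p* = (R−d)/(u−d) = (1.05−0.67)/(1.39−0.67) = 0.5278.
Payoff layer (t=1): V(1,0)=0.0000, V(1,1)=9.5500
(0,0): S=35.0000. Δ = (V_up−V_dn)/(S_up−S_dn) = (9.5500−0.0000)/(48.6500−23.4500) = 0.3790. V = [p*·9.5500 + (1−p*)·0.0000]/1.05 = 4.8003. B = V − Δ·S = -8.4636.
Self-financing check: at every node Δ·S+B equals the discounted successor values.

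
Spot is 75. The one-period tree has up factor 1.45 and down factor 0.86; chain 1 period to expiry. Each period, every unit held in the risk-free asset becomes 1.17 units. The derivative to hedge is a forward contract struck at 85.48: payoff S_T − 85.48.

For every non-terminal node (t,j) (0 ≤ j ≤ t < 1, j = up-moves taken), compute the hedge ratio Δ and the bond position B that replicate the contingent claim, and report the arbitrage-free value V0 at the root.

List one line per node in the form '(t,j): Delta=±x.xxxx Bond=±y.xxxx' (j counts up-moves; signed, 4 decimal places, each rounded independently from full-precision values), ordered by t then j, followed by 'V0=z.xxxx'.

Risk-neutral probability p* = (R−d)/(u−d) = (1.17−0.86)/(1.45−0.86) = 0.5254.
Terminal values V(1,·): V(1,0)=-20.9800, V(1,1)=23.2700
  t=0,j=0: stock 75.0000 → up 108.7500 (V=23.2700), down 64.5000 (V=-20.9800). Price 1.9402; hedge Δ=1.0000, bond B=-73.0598.
Check: Δ(0,0)·S0 + B(0,0) = 1.9402 = V0.

(0,0): Delta=1.0000 Bond=-73.0598
V0=1.9402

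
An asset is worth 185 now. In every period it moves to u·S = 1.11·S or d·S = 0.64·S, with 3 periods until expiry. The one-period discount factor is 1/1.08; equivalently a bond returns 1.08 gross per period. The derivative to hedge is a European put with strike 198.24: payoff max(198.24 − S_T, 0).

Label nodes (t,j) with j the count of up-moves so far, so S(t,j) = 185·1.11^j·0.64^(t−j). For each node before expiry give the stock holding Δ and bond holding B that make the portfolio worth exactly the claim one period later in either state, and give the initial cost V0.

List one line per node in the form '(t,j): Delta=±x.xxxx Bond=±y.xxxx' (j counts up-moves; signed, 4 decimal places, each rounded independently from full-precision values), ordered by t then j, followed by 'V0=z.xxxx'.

(0,0): Delta=-0.5267 Bond=105.4801
(1,0): Delta=-1.0000 Bond=169.9588
(1,1): Delta=-0.5081 Bond=110.0976
(2,0): Delta=-1.0000 Bond=183.5556
(2,1): Delta=-1.0000 Bond=183.5556
(2,2): Delta=-0.4887 Bond=114.4974
V0=8.0431

Under the risk-neutral measure, an up-move has probability p* = (R−d)/(u−d) = 0.9362 and values discount at R = 1.08.
At expiry t=3: V(3,0)=149.7434, V(3,1)=114.1286, V(3,2)=52.3594, V(3,3)=0.0000
(2,0): S=75.7760. Δ = (V_up−V_dn)/(S_up−S_dn) = (114.1286−149.7434)/(84.1114−48.4966) = -1.0000. V = [p*·114.1286 + (1−p*)·149.7434]/1.08 = 107.7796. B = V − Δ·S = 183.5556.
(2,1): S=131.4240. Δ = (V_up−V_dn)/(S_up−S_dn) = (52.3594−114.1286)/(145.8806−84.1114) = -1.0000. V = [p*·52.3594 + (1−p*)·114.1286]/1.08 = 52.1316. B = V − Δ·S = 183.5556.
(2,2): S=227.9385. Δ = (V_up−V_dn)/(S_up−S_dn) = (0.0000−52.3594)/(253.0117−145.8806) = -0.4887. V = [p*·0.0000 + (1−p*)·52.3594]/1.08 = 3.0945. B = V − Δ·S = 114.4974.
(1,0): S=118.4000. Δ = (V_up−V_dn)/(S_up−S_dn) = (52.1316−107.7796)/(131.4240−75.7760) = -1.0000. V = [p*·52.1316 + (1−p*)·107.7796]/1.08 = 51.5588. B = V − Δ·S = 169.9588.
(1,1): S=205.3500. Δ = (V_up−V_dn)/(S_up−S_dn) = (3.0945−52.1316)/(227.9385−131.4240) = -0.5081. V = [p*·3.0945 + (1−p*)·52.1316]/1.08 = 5.7635. B = V − Δ·S = 110.0976.
(0,0): S=185.0000. Δ = (V_up−V_dn)/(S_up−S_dn) = (5.7635−51.5588)/(205.3500−118.4000) = -0.5267. V = [p*·5.7635 + (1−p*)·51.5588]/1.08 = 8.0431. B = V − Δ·S = 105.4801.
Each (Δ,B) replicates both successor values, so the strategy is self-financing and V0 is arbitrage-free.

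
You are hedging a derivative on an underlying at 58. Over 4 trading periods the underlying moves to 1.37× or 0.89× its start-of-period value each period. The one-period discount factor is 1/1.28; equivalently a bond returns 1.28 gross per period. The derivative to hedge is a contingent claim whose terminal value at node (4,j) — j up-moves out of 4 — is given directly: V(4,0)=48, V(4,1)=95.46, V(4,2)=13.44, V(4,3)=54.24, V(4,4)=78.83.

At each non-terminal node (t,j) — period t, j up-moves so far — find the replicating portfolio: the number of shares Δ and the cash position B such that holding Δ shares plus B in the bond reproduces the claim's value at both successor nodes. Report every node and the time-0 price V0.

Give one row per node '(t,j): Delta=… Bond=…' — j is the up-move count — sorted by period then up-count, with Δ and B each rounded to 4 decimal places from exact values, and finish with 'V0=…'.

Risk-neutral probability p* = (R−d)/(u−d) = (1.28−0.89)/(1.37−0.89) = 0.8125.
At expiry t=4: V(4,0)=48.0000, V(4,1)=95.4600, V(4,2)=13.4400, V(4,3)=54.2400, V(4,4)=78.8300
Node (3,0) S=40.8882: V=(p*·95.4600+(1−p*)·48.0000)/1.28=67.6260; Δ=(95.4600−48.0000)/(56.0168−36.3905)=2.4182; B=V−Δ·S=-31.2490
Node (3,1) S=62.9403: V=(p*·13.4400+(1−p*)·95.4600)/1.28=22.5146; Δ=(13.4400−95.4600)/(86.2282−56.0168)=-2.7149; B=V−Δ·S=193.3896
Node (3,2) S=96.8856: V=(p*·54.2400+(1−p*)·13.4400)/1.28=36.3984; Δ=(54.2400−13.4400)/(132.7332−86.2282)=0.8773; B=V−Δ·S=-48.6016
Node (3,3) S=149.1385: V=(p*·78.8300+(1−p*)·54.2400)/1.28=57.9839; Δ=(78.8300−54.2400)/(204.3197−132.7332)=0.3435; B=V−Δ·S=6.7547
Node (2,0) S=45.9418: V=(p*·22.5146+(1−p*)·67.6260)/1.28=24.1977; Δ=(22.5146−67.6260)/(62.9403−40.8882)=-2.0457; B=V−Δ·S=118.1796
Node (2,1) S=70.7194: V=(p*·36.3984+(1−p*)·22.5146)/1.28=26.4025; Δ=(36.3984−22.5146)/(96.8856−62.9403)=0.4090; B=V−Δ·S=-2.5220
Node (2,2) S=108.8602: V=(p*·57.9839+(1−p*)·36.3984)/1.28=42.1380; Δ=(57.9839−36.3984)/(149.1385−96.8856)=0.4131; B=V−Δ·S=-2.8317
Node (1,0) S=51.6200: V=(p*·26.4025+(1−p*)·24.1977)/1.28=20.3040; Δ=(26.4025−24.1977)/(70.7194−45.9418)=0.0890; B=V−Δ·S=15.7106
Node (1,1) S=79.4600: V=(p*·42.1380+(1−p*)·26.4025)/1.28=30.6153; Δ=(42.1380−26.4025)/(108.8602−70.7194)=0.4126; B=V−Δ·S=-2.1669
Node (0,0) S=58.0000: V=(p*·30.6153+(1−p*)·20.3040)/1.28=22.4078; Δ=(30.6153−20.3040)/(79.4600−51.6200)=0.3704; B=V−Δ·S=0.9259
The time-0 hedge costs 22.4078, which is the no-arbitrage price.

(0,0): Delta=0.3704 Bond=0.9259
(1,0): Delta=0.0890 Bond=15.7106
(1,1): Delta=0.4126 Bond=-2.1669
(2,0): Delta=-2.0457 Bond=118.1796
(2,1): Delta=0.4090 Bond=-2.5220
(2,2): Delta=0.4131 Bond=-2.8317
(3,0): Delta=2.4182 Bond=-31.2490
(3,1): Delta=-2.7149 Bond=193.3896
(3,2): Delta=0.8773 Bond=-48.6016
(3,3): Delta=0.3435 Bond=6.7547
V0=22.4078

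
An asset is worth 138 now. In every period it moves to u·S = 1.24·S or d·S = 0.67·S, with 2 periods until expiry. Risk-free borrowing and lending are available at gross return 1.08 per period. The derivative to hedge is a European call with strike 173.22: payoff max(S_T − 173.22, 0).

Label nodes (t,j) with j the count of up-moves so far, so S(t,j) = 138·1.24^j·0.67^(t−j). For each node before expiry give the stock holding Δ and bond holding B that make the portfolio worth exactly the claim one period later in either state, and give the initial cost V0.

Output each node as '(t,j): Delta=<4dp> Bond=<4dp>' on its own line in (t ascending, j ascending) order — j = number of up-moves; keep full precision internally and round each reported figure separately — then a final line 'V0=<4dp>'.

(0,0): Delta=0.3300 Bond=-28.2474
(1,0): Delta=0.0000 Bond=0.0000
(1,1): Delta=0.3995 Bond=-42.4124
V0=17.2857

No-arbitrage ⇒ martingale measure with p* = (R−d)/(u−d) = 0.7193.
At expiry t=2: V(2,0)=0.0000, V(2,1)=0.0000, V(2,2)=38.9688
Node (1,0) S=92.4600: V=(p*·0.0000+(1−p*)·0.0000)/1.08=0.0000; Δ=(0.0000−0.0000)/(114.6504−61.9482)=0.0000; B=V−Δ·S=0.0000
Node (1,1) S=171.1200: V=(p*·38.9688+(1−p*)·0.0000)/1.08=25.9539; Δ=(38.9688−0.0000)/(212.1888−114.6504)=0.3995; B=V−Δ·S=-42.4124
Node (0,0) S=138.0000: V=(p*·25.9539+(1−p*)·0.0000)/1.08=17.2857; Δ=(25.9539−0.0000)/(171.1200−92.4600)=0.3300; B=V−Δ·S=-28.2474
Self-financing check: at every node Δ·S+B equals the discounted successor values.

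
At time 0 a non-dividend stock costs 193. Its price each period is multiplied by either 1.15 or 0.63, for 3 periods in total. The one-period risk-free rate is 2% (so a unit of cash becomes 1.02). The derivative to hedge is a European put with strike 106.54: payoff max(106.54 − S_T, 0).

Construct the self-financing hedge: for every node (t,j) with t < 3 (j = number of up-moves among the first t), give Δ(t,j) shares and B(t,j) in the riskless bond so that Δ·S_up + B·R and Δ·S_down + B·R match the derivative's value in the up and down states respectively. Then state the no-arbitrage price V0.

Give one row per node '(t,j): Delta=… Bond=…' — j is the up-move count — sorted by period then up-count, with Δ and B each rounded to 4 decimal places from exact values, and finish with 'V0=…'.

The replicating-portfolio and risk-neutral prices coincide; use p* = (1.02−0.63)/(1.15−0.63) = 0.7500 for the latter.
At expiry t=3: V(3,0)=58.2809, V(3,1)=18.4480, V(3,2)=0.0000, V(3,3)=0.0000
(2,0): S=76.6017. Δ = (V_up−V_dn)/(S_up−S_dn) = (18.4480−58.2809)/(88.0920−48.2591) = -1.0000. V = [p*·18.4480 + (1−p*)·58.2809]/1.02 = 27.8493. B = V − Δ·S = 104.4510.
(2,1): S=139.8285. Δ = (V_up−V_dn)/(S_up−S_dn) = (0.0000−18.4480)/(160.8028−88.0920) = -0.2537. V = [p*·0.0000 + (1−p*)·18.4480]/1.02 = 4.5216. B = V − Δ·S = 39.9986.
(2,2): S=255.2425. Δ = (V_up−V_dn)/(S_up−S_dn) = (0.0000−0.0000)/(293.5289−160.8028) = 0.0000. V = [p*·0.0000 + (1−p*)·0.0000]/1.02 = 0.0000. B = V − Δ·S = 0.0000.
(1,0): S=121.5900. Δ = (V_up−V_dn)/(S_up−S_dn) = (4.5216−27.8493)/(139.8285−76.6017) = -0.3690. V = [p*·4.5216 + (1−p*)·27.8493]/1.02 = 10.1505. B = V − Δ·S = 55.0115.
(1,1): S=221.9500. Δ = (V_up−V_dn)/(S_up−S_dn) = (0.0000−4.5216)/(255.2425−139.8285) = -0.0392. V = [p*·0.0000 + (1−p*)·4.5216]/1.02 = 1.1082. B = V − Δ·S = 9.8036.
(0,0): S=193.0000. Δ = (V_up−V_dn)/(S_up−S_dn) = (1.1082−10.1505)/(221.9500−121.5900) = -0.0901. V = [p*·1.1082 + (1−p*)·10.1505]/1.02 = 3.3027. B = V − Δ·S = 20.6917.
Check: Δ(0,0)·S0 + B(0,0) = 3.3027 = V0.

(0,0): Delta=-0.0901 Bond=20.6917
(1,0): Delta=-0.3690 Bond=55.0115
(1,1): Delta=-0.0392 Bond=9.8036
(2,0): Delta=-1.0000 Bond=104.4510
(2,1): Delta=-0.2537 Bond=39.9986
(2,2): Delta=0.0000 Bond=0.0000
V0=3.3027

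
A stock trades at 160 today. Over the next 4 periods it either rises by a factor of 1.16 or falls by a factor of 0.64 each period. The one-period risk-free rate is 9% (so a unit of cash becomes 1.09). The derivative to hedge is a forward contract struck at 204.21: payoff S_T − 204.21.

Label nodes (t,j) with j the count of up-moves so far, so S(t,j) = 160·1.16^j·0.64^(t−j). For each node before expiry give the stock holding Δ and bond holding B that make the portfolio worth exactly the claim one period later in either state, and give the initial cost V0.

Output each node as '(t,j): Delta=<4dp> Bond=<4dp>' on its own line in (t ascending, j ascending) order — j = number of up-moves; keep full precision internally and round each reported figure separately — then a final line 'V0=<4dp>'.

The replicating-portfolio and risk-neutral prices coincide; use p* = (1.09−0.64)/(1.16−0.64) = 0.8654 for the latter.
Payoff layer (t=4): V(4,0)=-177.3665, V(4,1)=-155.5561, V(4,2)=-116.0248, V(4,3)=-44.3742, V(4,4)=85.4923
Node (3,0) S=41.9430: V=(p*·-155.5561+(1−p*)·-177.3665)/1.09=-145.4056; Δ=(-155.5561−-177.3665)/(48.6539−26.8435)=1.0000; B=V−Δ·S=-187.3486
Node (3,1) S=76.0218: V=(p*·-116.0248+(1−p*)·-155.5561)/1.09=-111.3269; Δ=(-116.0248−-155.5561)/(88.1852−48.6539)=1.0000; B=V−Δ·S=-187.3486
Node (3,2) S=137.7894: V=(p*·-44.3742+(1−p*)·-116.0248)/1.09=-49.5592; Δ=(-44.3742−-116.0248)/(159.8358−88.1852)=1.0000; B=V−Δ·S=-187.3486
Node (3,3) S=249.7434: V=(p*·85.4923+(1−p*)·-44.3742)/1.09=62.3947; Δ=(85.4923−-44.3742)/(289.7023−159.8358)=1.0000; B=V−Δ·S=-187.3486
Node (2,0) S=65.5360: V=(p*·-111.3269+(1−p*)·-145.4056)/1.09=-106.3435; Δ=(-111.3269−-145.4056)/(76.0218−41.9430)=1.0000; B=V−Δ·S=-171.8795
Node (2,1) S=118.7840: V=(p*·-49.5592+(1−p*)·-111.3269)/1.09=-53.0955; Δ=(-49.5592−-111.3269)/(137.7894−76.0218)=1.0000; B=V−Δ·S=-171.8795
Node (2,2) S=215.2960: V=(p*·62.3947+(1−p*)·-49.5592)/1.09=43.4165; Δ=(62.3947−-49.5592)/(249.7434−137.7894)=1.0000; B=V−Δ·S=-171.8795
Node (1,0) S=102.4000: V=(p*·-53.0955+(1−p*)·-106.3435)/1.09=-55.2876; Δ=(-53.0955−-106.3435)/(118.7840−65.5360)=1.0000; B=V−Δ·S=-157.6876
Node (1,1) S=185.6000: V=(p*·43.4165+(1−p*)·-53.0955)/1.09=27.9124; Δ=(43.4165−-53.0955)/(215.2960−118.7840)=1.0000; B=V−Δ·S=-157.6876
Node (0,0) S=160.0000: V=(p*·27.9124+(1−p*)·-55.2876)/1.09=15.3325; Δ=(27.9124−-55.2876)/(185.6000−102.4000)=1.0000; B=V−Δ·S=-144.6675
Self-financing check: at every node Δ·S+B equals the discounted successor values.

(0,0): Delta=1.0000 Bond=-144.6675
(1,0): Delta=1.0000 Bond=-157.6876
(1,1): Delta=1.0000 Bond=-157.6876
(2,0): Delta=1.0000 Bond=-171.8795
(2,1): Delta=1.0000 Bond=-171.8795
(2,2): Delta=1.0000 Bond=-171.8795
(3,0): Delta=1.0000 Bond=-187.3486
(3,1): Delta=1.0000 Bond=-187.3486
(3,2): Delta=1.0000 Bond=-187.3486
(3,3): Delta=1.0000 Bond=-187.3486
V0=15.3325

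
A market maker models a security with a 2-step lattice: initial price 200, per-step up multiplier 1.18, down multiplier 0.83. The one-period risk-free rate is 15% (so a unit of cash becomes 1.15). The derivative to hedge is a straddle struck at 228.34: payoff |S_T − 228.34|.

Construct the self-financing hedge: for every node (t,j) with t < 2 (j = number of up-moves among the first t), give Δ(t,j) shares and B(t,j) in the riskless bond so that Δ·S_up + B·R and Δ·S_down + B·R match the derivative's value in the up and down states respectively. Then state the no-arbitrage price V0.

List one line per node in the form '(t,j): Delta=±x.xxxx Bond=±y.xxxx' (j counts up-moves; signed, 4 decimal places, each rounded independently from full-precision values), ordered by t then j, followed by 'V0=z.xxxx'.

(0,0): Delta=0.1389 Bond=8.2545
(1,0): Delta=-1.0000 Bond=198.5565
(1,1): Delta=0.2140 Bond=-8.2320
V0=36.0423

No-arbitrage ⇒ martingale measure with p* = (R−d)/(u−d) = 0.9143.
Payoff layer (t=2): V(2,0)=90.5600, V(2,1)=32.4600, V(2,2)=50.1400
(1,0): S=166.0000. Δ = (V_up−V_dn)/(S_up−S_dn) = (32.4600−90.5600)/(195.8800−137.7800) = -1.0000. V = [p*·32.4600 + (1−p*)·90.5600]/1.15 = 32.5565. B = V − Δ·S = 198.5565.
(1,1): S=236.0000. Δ = (V_up−V_dn)/(S_up−S_dn) = (50.1400−32.4600)/(278.4800−195.8800) = 0.2140. V = [p*·50.1400 + (1−p*)·32.4600]/1.15 = 42.2822. B = V − Δ·S = -8.2320.
(0,0): S=200.0000. Δ = (V_up−V_dn)/(S_up−S_dn) = (42.2822−32.5565)/(236.0000−166.0000) = 0.1389. V = [p*·42.2822 + (1−p*)·32.5565]/1.15 = 36.0423. B = V − Δ·S = 8.2545.
Check: Δ(0,0)·S0 + B(0,0) = 36.0423 = V0.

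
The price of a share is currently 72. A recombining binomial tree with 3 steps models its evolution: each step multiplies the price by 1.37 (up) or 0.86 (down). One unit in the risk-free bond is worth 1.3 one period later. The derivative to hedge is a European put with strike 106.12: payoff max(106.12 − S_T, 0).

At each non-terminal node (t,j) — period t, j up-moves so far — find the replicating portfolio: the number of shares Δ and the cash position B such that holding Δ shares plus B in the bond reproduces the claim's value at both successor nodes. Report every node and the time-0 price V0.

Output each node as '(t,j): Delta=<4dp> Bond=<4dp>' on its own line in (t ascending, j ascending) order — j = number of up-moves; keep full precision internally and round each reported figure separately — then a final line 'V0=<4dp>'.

(0,0): Delta=-0.1348 Bond=10.5140
(1,0): Delta=-0.7878 Bond=54.1004
(1,1): Delta=-0.0696 Bond=7.2357
(2,0): Delta=-1.0000 Bond=81.6308
(2,1): Delta=-0.7666 Bond=68.5328
(2,2): Delta=0.0000 Bond=0.0000
V0=0.8071

Since d<R<u, set p* = (R−d)/(u−d) = 0.8627; price each node as the discounted p*-expectation of its children.
At expiry t=3: V(3,0)=60.3240, V(3,1)=33.1659, V(3,2)=0.0000, V(3,3)=0.0000
(2,0): S=53.2512. Δ = (V_up−V_dn)/(S_up−S_dn) = (33.1659−60.3240)/(72.9541−45.7960) = -1.0000. V = [p*·33.1659 + (1−p*)·60.3240]/1.3 = 28.3796. B = V − Δ·S = 81.6308.
(2,1): S=84.8304. Δ = (V_up−V_dn)/(S_up−S_dn) = (0.0000−33.1659)/(116.2176−72.9541) = -0.7666. V = [p*·0.0000 + (1−p*)·33.1659]/1.3 = 3.5017. B = V − Δ·S = 68.5328.
(2,2): S=135.1368. Δ = (V_up−V_dn)/(S_up−S_dn) = (0.0000−0.0000)/(185.1374−116.2176) = 0.0000. V = [p*·0.0000 + (1−p*)·0.0000]/1.3 = 0.0000. B = V − Δ·S = 0.0000.
(1,0): S=61.9200. Δ = (V_up−V_dn)/(S_up−S_dn) = (3.5017−28.3796)/(84.8304−53.2512) = -0.7878. V = [p*·3.5017 + (1−p*)·28.3796]/1.3 = 5.3202. B = V − Δ·S = 54.1004.
(1,1): S=98.6400. Δ = (V_up−V_dn)/(S_up−S_dn) = (0.0000−3.5017)/(135.1368−84.8304) = -0.0696. V = [p*·0.0000 + (1−p*)·3.5017]/1.3 = 0.3697. B = V − Δ·S = 7.2357.
(0,0): S=72.0000. Δ = (V_up−V_dn)/(S_up−S_dn) = (0.3697−5.3202)/(98.6400−61.9200) = -0.1348. V = [p*·0.3697 + (1−p*)·5.3202]/1.3 = 0.8071. B = V − Δ·S = 10.5140.
Check: Δ(0,0)·S0 + B(0,0) = 0.8071 = V0.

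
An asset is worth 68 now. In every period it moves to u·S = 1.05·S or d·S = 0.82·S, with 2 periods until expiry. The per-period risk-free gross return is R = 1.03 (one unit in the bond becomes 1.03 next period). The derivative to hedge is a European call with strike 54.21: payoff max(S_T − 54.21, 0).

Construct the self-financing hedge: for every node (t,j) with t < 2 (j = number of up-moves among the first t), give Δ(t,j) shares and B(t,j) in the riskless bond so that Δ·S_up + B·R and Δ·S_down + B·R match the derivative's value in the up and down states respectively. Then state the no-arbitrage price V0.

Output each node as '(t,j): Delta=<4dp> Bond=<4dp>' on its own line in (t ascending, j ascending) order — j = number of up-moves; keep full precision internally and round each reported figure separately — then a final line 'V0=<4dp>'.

No-arbitrage ⇒ martingale measure with p* = (R−d)/(u−d) = 0.9130.
Terminal payoffs: V(2,0)=0.0000, V(2,1)=4.3380, V(2,2)=20.7600
(1,0): S=55.7600. Δ = (V_up−V_dn)/(S_up−S_dn) = (4.3380−0.0000)/(58.5480−45.7232) = 0.3383. V = [p*·4.3380 + (1−p*)·0.0000]/1.03 = 3.8454. B = V − Δ·S = -15.0154.
(1,1): S=71.4000. Δ = (V_up−V_dn)/(S_up−S_dn) = (20.7600−4.3380)/(74.9700−58.5480) = 1.0000. V = [p*·20.7600 + (1−p*)·4.3380]/1.03 = 18.7689. B = V − Δ·S = -52.6311.
(0,0): S=68.0000. Δ = (V_up−V_dn)/(S_up−S_dn) = (18.7689−3.8454)/(71.4000−55.7600) = 0.9542. V = [p*·18.7689 + (1−p*)·3.8454]/1.03 = 16.9624. B = V − Δ·S = -47.9225.
Check: Δ(0,0)·S0 + B(0,0) = 16.9624 = V0.

(0,0): Delta=0.9542 Bond=-47.9225
(1,0): Delta=0.3383 Bond=-15.0154
(1,1): Delta=1.0000 Bond=-52.6311
V0=16.9624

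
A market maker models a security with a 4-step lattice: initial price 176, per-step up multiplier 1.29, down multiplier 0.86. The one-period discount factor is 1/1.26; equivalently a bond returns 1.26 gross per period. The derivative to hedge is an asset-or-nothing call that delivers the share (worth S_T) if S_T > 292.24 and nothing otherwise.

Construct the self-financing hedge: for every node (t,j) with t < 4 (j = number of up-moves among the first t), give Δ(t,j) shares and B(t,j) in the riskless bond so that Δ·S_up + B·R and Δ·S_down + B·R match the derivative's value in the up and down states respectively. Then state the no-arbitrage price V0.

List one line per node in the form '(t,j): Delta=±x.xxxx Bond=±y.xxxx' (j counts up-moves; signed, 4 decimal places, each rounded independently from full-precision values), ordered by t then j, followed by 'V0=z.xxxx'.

Risk-neutral probability p* = (R−d)/(u−d) = (1.26−0.86)/(1.29−0.86) = 0.9302.
At expiry t=4: V(4,0)=0.0000, V(4,1)=0.0000, V(4,2)=0.0000, V(4,3)=324.9228, V(4,4)=487.3843
(3,0): S=111.9459. Δ = (V_up−V_dn)/(S_up−S_dn) = (0.0000−0.0000)/(144.4102−96.2734) = 0.0000. V = [p*·0.0000 + (1−p*)·0.0000]/1.26 = 0.0000. B = V − Δ·S = 0.0000.
(3,1): S=167.9188. Δ = (V_up−V_dn)/(S_up−S_dn) = (0.0000−0.0000)/(216.6152−144.4102) = 0.0000. V = [p*·0.0000 + (1−p*)·0.0000]/1.26 = 0.0000. B = V − Δ·S = 0.0000.
(3,2): S=251.8782. Δ = (V_up−V_dn)/(S_up−S_dn) = (324.9228−0.0000)/(324.9228−216.6152) = 3.0000. V = [p*·324.9228 + (1−p*)·0.0000]/1.26 = 239.8840. B = V − Δ·S = -515.7506.
(3,3): S=377.8173. Δ = (V_up−V_dn)/(S_up−S_dn) = (487.3843−324.9228)/(487.3843−324.9228) = 1.0000. V = [p*·487.3843 + (1−p*)·324.9228]/1.26 = 377.8173. B = V − Δ·S = 0.0000.
(2,0): S=130.1696. Δ = (V_up−V_dn)/(S_up−S_dn) = (0.0000−0.0000)/(167.9188−111.9459) = 0.0000. V = [p*·0.0000 + (1−p*)·0.0000]/1.26 = 0.0000. B = V − Δ·S = 0.0000.
(2,1): S=195.2544. Δ = (V_up−V_dn)/(S_up−S_dn) = (239.8840−0.0000)/(251.8782−167.9188) = 2.8571. V = [p*·239.8840 + (1−p*)·0.0000]/1.26 = 177.1015. B = V − Δ·S = -380.7682.
(2,2): S=292.8816. Δ = (V_up−V_dn)/(S_up−S_dn) = (377.8173−239.8840)/(377.8173−251.8782) = 1.0952. V = [p*·377.8173 + (1−p*)·239.8840]/1.26 = 292.2175. B = V − Δ·S = -28.5576.
(1,0): S=151.3600. Δ = (V_up−V_dn)/(S_up−S_dn) = (177.1015−0.0000)/(195.2544−130.1696) = 2.7211. V = [p*·177.1015 + (1−p*)·0.0000]/1.26 = 130.7505. B = V − Δ·S = -281.1135.
(1,1): S=227.0400. Δ = (V_up−V_dn)/(S_up−S_dn) = (292.2175−177.1015)/(292.8816−195.2544) = 1.1791. V = [p*·292.2175 + (1−p*)·177.1015]/1.26 = 225.5445. B = V − Δ·S = -42.1670.
(0,0): S=176.0000. Δ = (V_up−V_dn)/(S_up−S_dn) = (225.5445−130.7505)/(227.0400−151.3600) = 1.2526. V = [p*·225.5445 + (1−p*)·130.7505]/1.26 = 173.7548. B = V − Δ·S = -46.6966.
Root portfolio cost Δ·176+B reproduces V0=173.7548.

(0,0): Delta=1.2526 Bond=-46.6966
(1,0): Delta=2.7211 Bond=-281.1135
(1,1): Delta=1.1791 Bond=-42.1670
(2,0): Delta=0.0000 Bond=0.0000
(2,1): Delta=2.8571 Bond=-380.7682
(2,2): Delta=1.0952 Bond=-28.5576
(3,0): Delta=0.0000 Bond=0.0000
(3,1): Delta=0.0000 Bond=0.0000
(3,2): Delta=3.0000 Bond=-515.7506
(3,3): Delta=1.0000 Bond=0.0000
V0=173.7548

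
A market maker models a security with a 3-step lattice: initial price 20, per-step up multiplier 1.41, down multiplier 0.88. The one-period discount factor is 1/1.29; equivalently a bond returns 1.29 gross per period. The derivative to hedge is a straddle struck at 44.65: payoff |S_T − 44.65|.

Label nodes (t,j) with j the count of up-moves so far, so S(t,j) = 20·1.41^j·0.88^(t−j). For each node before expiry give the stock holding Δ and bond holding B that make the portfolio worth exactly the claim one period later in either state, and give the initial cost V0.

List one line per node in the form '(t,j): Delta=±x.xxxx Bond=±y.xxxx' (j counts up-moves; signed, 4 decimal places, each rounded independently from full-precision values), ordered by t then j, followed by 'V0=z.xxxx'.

(0,0): Delta=-0.2255 Bond=10.2328
(1,0): Delta=-1.0000 Bond=26.8313
(1,1): Delta=-0.0840 Bond=9.2108
(2,0): Delta=-1.0000 Bond=34.6124
(2,1): Delta=-1.0000 Bond=34.6124
(2,2): Delta=0.0833 Bond=5.2291
V0=5.7226

No-arbitrage ⇒ martingale measure with p* = (R−d)/(u−d) = 0.7736.
Payoff layer (t=3): V(3,0)=31.0206, V(3,1)=22.8119, V(3,2)=9.6594, V(3,3)=11.4144
Node (2,0) S=15.4880: V=(p*·22.8119+(1−p*)·31.0206)/1.29=19.1244; Δ=(22.8119−31.0206)/(21.8381−13.6294)=-1.0000; B=V−Δ·S=34.6124
Node (2,1) S=24.8160: V=(p*·9.6594+(1−p*)·22.8119)/1.29=9.7964; Δ=(9.6594−22.8119)/(34.9906−21.8381)=-1.0000; B=V−Δ·S=34.6124
Node (2,2) S=39.7620: V=(p*·11.4144+(1−p*)·9.6594)/1.29=8.5404; Δ=(11.4144−9.6594)/(56.0644−34.9906)=0.0833; B=V−Δ·S=5.2291
Node (1,0) S=17.6000: V=(p*·9.7964+(1−p*)·19.1244)/1.29=9.2313; Δ=(9.7964−19.1244)/(24.8160−15.4880)=-1.0000; B=V−Δ·S=26.8313
Node (1,1) S=28.2000: V=(p*·8.5404+(1−p*)·9.7964)/1.29=6.8409; Δ=(8.5404−9.7964)/(39.7620−24.8160)=-0.0840; B=V−Δ·S=9.2108
Node (0,0) S=20.0000: V=(p*·6.8409+(1−p*)·9.2313)/1.29=5.7226; Δ=(6.8409−9.2313)/(28.2000−17.6000)=-0.2255; B=V−Δ·S=10.2328
Each (Δ,B) replicates both successor values, so the strategy is self-financing and V0 is arbitrage-free.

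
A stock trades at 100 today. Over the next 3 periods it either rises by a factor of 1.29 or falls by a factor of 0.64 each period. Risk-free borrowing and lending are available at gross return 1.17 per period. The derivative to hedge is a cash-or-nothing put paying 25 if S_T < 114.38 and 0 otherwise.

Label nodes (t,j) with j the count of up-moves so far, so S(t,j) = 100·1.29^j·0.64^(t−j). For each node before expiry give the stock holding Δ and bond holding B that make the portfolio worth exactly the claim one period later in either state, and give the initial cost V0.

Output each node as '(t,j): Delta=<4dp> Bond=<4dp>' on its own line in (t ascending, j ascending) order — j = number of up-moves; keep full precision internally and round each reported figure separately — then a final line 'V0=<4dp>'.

(0,0): Delta=-0.1868 Bond=25.8275
(1,0): Delta=0.0000 Bond=18.2628
(1,1): Delta=-0.2078 Bond=32.9250
(2,0): Delta=0.0000 Bond=21.3675
(2,1): Delta=0.0000 Bond=21.3675
(2,2): Delta=-0.2311 Bond=42.4063
V0=7.1473

The replicating-portfolio and risk-neutral prices coincide; use p* = (1.17−0.64)/(1.29−0.64) = 0.8154 for the latter.
Terminal payoffs: V(3,0)=25.0000, V(3,1)=25.0000, V(3,2)=25.0000, V(3,3)=0.0000
Node (2,0) S=40.9600: V=(p*·25.0000+(1−p*)·25.0000)/1.17=21.3675; Δ=(25.0000−25.0000)/(52.8384−26.2144)=0.0000; B=V−Δ·S=21.3675
Node (2,1) S=82.5600: V=(p*·25.0000+(1−p*)·25.0000)/1.17=21.3675; Δ=(25.0000−25.0000)/(106.5024−52.8384)=0.0000; B=V−Δ·S=21.3675
Node (2,2) S=166.4100: V=(p*·0.0000+(1−p*)·25.0000)/1.17=3.9448; Δ=(0.0000−25.0000)/(214.6689−106.5024)=-0.2311; B=V−Δ·S=42.4063
Node (1,0) S=64.0000: V=(p*·21.3675+(1−p*)·21.3675)/1.17=18.2628; Δ=(21.3675−21.3675)/(82.5600−40.9600)=0.0000; B=V−Δ·S=18.2628
Node (1,1) S=129.0000: V=(p*·3.9448+(1−p*)·21.3675)/1.17=6.1208; Δ=(3.9448−21.3675)/(166.4100−82.5600)=-0.2078; B=V−Δ·S=32.9250
Node (0,0) S=100.0000: V=(p*·6.1208+(1−p*)·18.2628)/1.17=7.1473; Δ=(6.1208−18.2628)/(129.0000−64.0000)=-0.1868; B=V−Δ·S=25.8275
Each (Δ,B) replicates both successor values, so the strategy is self-financing and V0 is arbitrage-free.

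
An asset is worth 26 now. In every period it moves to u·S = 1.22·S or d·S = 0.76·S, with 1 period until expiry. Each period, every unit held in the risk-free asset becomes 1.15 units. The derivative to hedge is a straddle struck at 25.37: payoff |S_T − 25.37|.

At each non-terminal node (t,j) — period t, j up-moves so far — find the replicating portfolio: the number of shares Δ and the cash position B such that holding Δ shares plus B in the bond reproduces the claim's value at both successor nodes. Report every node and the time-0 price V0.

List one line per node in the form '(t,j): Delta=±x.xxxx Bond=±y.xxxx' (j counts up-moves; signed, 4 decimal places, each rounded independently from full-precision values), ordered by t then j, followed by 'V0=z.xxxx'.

(0,0): Delta=0.0619 Bond=3.8151
V0=5.4238

Since d<R<u, set p* = (R−d)/(u−d) = 0.8478; price each node as the discounted p*-expectation of its children.
Payoff layer (t=1): V(1,0)=5.6100, V(1,1)=6.3500
  t=0,j=0: stock 26.0000 → up 31.7200 (V=6.3500), down 19.7600 (V=5.6100). Price 5.4238; hedge Δ=0.0619, bond B=3.8151.
Each (Δ,B) replicates both successor values, so the strategy is self-financing and V0 is arbitrage-free.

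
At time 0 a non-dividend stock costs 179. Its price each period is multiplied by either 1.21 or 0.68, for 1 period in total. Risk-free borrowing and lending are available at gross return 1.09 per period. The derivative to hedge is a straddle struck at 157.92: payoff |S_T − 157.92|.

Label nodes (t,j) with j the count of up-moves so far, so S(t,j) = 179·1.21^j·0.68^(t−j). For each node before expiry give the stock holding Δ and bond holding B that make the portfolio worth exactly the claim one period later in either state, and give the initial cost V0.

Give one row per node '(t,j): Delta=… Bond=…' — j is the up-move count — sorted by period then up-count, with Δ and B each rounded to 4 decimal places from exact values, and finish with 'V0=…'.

(0,0): Delta=0.2369 Bond=6.7620
V0=49.1582

Under the risk-neutral measure, an up-move has probability p* = (R−d)/(u−d) = 0.7736 and values discount at R = 1.09.
Terminal values V(1,·): V(1,0)=36.2000, V(1,1)=58.6700
  t=0,j=0: stock 179.0000 → up 216.5900 (V=58.6700), down 121.7200 (V=36.2000). Price 49.1582; hedge Δ=0.2369, bond B=6.7620.
Self-financing check: at every node Δ·S+B equals the discounted successor values.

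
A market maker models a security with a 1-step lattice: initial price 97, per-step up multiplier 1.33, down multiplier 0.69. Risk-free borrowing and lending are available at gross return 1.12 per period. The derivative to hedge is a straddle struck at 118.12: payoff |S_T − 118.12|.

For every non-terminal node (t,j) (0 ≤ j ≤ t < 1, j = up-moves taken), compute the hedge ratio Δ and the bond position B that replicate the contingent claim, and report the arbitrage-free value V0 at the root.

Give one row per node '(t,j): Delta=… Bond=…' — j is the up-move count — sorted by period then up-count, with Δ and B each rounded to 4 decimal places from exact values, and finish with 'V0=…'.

(0,0): Delta=-0.6492 Bond=84.4986
V0=21.5299

No-arbitrage ⇒ martingale measure with p* = (R−d)/(u−d) = 0.6719.
Payoff layer (t=1): V(1,0)=51.1900, V(1,1)=10.8900
(0,0): S=97.0000. Δ = (V_up−V_dn)/(S_up−S_dn) = (10.8900−51.1900)/(129.0100−66.9300) = -0.6492. V = [p*·10.8900 + (1−p*)·51.1900]/1.12 = 21.5299. B = V − Δ·S = 84.4986.
Self-financing check: at every node Δ·S+B equals the discounted successor values.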